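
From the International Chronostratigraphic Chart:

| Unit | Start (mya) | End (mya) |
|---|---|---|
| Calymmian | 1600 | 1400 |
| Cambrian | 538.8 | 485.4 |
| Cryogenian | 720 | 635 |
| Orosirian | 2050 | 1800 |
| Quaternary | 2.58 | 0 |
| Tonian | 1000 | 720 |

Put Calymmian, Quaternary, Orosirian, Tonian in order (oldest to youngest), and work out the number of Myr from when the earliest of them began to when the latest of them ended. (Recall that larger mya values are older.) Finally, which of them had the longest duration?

Orosirian → Calymmian → Tonian → Quaternary; total span 2050 Myr; longest is Tonian

From the excerpt: Calymmian 1600–1400; Quaternary 2.58–0; Orosirian 2050–1800; Tonian 1000–720 (Ma).
Larger Ma is earlier, so the oldest is Orosirian and the youngest is Quaternary; oldest to youngest: Orosirian, Calymmian, Tonian, Quaternary.
Oldest start 2050 minus youngest end 0 gives 2050 Myr overall.
Individual lengths (start − end): Orosirian 250; Quaternary 2.58; Tonian 280; Calymmian 200. The largest is Tonian at 280 Myr.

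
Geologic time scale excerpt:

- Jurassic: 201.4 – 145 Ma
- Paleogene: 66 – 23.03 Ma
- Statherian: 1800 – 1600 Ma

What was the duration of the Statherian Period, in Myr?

1800 − 1600 = 200 million years.

200 million years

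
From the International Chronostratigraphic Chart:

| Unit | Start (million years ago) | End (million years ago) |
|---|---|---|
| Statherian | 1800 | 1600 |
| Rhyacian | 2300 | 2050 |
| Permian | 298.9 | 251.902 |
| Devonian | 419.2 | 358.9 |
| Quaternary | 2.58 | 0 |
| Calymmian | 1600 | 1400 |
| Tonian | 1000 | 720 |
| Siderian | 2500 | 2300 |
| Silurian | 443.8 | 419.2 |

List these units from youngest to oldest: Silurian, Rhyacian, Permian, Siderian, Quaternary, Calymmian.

Quaternary → Permian → Silurian → Calymmian → Rhyacian → Siderian

The oldest of these is Siderian (starts 2500 Ma) and the youngest is Quaternary (ends 0 Ma).
In between, by decreasing start age: Rhyacian (2300), Calymmian (1600), Silurian (443.8), Permian (298.9).
Listing youngest first means reversing that sequence.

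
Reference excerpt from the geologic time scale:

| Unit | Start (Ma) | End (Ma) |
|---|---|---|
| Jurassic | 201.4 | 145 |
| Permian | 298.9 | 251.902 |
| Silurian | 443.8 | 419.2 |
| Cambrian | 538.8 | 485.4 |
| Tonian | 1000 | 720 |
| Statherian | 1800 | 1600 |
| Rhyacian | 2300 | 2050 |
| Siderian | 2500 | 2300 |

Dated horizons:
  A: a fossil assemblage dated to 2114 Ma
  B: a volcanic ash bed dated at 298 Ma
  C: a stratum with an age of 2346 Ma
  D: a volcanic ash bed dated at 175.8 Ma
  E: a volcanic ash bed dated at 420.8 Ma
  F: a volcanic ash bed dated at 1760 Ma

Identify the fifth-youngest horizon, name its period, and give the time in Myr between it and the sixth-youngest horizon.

A, in the Rhyacian; 232 million years to C

Sorted youngest-first by Ma: D (175.8), B (298), E (420.8), F (1760), A (2114), C (2346).
The fifth youngest is A at 2114 Ma, which lies in 2300–2050 Ma: the Rhyacian.
The sixth youngest is C at 2346 Ma; separation = |2114 − 2346| = 232 Myr.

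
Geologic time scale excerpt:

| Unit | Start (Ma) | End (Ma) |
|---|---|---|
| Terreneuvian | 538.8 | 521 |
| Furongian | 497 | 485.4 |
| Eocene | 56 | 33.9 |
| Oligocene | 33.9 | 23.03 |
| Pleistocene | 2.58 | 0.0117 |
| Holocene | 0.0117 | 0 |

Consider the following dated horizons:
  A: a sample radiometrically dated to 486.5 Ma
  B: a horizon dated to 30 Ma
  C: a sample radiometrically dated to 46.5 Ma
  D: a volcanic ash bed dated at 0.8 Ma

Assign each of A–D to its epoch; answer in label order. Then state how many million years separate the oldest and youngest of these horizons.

A — Furongian; B — Oligocene; C — Eocene; D — Pleistocene; span 485.7 million years

Match each age against the start–end ranges in the excerpt: A = 486.5 Ma → Furongian (497–485.4); B = 30 Ma → Oligocene (33.9–23.03); C = 46.5 Ma → Eocene (56–33.9); D = 0.8 Ma → Pleistocene (2.58–0.0117).
The largest age is 486.5 Ma and the smallest is 0.8 Ma; their difference is 485.7 Myr.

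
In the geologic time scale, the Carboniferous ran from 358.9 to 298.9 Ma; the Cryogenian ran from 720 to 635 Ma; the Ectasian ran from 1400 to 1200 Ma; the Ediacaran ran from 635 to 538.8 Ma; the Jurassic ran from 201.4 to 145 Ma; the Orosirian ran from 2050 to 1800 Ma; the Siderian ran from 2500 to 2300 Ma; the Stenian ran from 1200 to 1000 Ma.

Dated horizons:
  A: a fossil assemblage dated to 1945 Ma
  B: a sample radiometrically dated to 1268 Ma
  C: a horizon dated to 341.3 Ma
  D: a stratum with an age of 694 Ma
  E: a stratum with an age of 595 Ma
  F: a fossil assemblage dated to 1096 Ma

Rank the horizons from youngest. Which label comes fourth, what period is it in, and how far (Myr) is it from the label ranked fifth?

F, in the Stenian; 172 million years to B

Sorted youngest-first by Ma: C (341.3), E (595), D (694), F (1096), B (1268), A (1945).
The fourth youngest is F at 1096 Ma, which lies in 1200–1000 Ma: the Stenian.
The fifth youngest is B at 1268 Ma; separation = |1096 − 1268| = 172 Myr.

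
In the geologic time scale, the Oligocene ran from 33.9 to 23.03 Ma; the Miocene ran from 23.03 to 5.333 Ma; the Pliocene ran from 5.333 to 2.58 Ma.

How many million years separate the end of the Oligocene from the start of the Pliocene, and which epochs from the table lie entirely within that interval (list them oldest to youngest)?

The Oligocene closes at 23.03 Ma and the Pliocene opens at 5.333 Ma, so the interval is 23.03 − 5.333 = 17.697 Myr.
An epoch fits inside if it starts at or after 23.03 Ma and ends at or before 5.333 Ma; oldest first that gives Miocene.

17.697 million years; Miocene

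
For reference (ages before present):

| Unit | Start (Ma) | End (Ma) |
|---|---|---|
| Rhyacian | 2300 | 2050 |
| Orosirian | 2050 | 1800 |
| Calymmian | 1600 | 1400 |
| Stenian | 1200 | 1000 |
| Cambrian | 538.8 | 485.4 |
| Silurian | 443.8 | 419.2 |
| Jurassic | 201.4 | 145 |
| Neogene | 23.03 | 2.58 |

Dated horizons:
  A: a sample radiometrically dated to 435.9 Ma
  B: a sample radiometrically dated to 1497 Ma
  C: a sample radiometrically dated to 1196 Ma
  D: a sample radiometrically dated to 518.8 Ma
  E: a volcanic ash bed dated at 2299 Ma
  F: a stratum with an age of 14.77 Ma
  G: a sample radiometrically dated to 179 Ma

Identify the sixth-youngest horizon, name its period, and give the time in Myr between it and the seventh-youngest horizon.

B, in the Calymmian; 802 million years to E

Smaller Ma means younger, so youngest first: F 14.77 < G 179 < A 435.9 < D 518.8 < C 1196 < B 1497 < E 2299.
Counting 6 along gives B (1497 Ma); the excerpt puts that inside the Calymmian, 1600–1400 Ma.
Next in line is E (2299 Ma), and 2299 − 1497 = 802 Myr.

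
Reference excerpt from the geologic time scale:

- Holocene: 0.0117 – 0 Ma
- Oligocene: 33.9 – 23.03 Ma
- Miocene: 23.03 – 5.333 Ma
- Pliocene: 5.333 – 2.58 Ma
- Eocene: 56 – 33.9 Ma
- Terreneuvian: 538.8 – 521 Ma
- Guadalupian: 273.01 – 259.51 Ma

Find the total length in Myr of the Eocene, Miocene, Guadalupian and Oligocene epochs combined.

Duration is start − end for each: (56 − 33.9) + (23.03 − 5.333) + (273.01 − 259.51) + (33.9 − 23.03).
That is 22.1 + 17.697 + 13.5 + 10.87, which totals 64.167 million years.

64.167 million years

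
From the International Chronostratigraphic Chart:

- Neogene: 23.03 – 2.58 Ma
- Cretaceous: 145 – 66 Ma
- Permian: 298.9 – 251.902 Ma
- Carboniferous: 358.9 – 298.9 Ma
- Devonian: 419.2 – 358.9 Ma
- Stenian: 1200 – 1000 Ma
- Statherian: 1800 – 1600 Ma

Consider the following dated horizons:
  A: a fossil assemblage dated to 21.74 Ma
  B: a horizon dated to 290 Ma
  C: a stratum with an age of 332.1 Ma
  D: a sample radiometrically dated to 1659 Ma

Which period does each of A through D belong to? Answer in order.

Match each age against the start–end ranges in the excerpt: A = 21.74 Ma → Neogene (23.03–2.58); B = 290 Ma → Permian (298.9–251.902); C = 332.1 Ma → Carboniferous (358.9–298.9); D = 1659 Ma → Statherian (1800–1600).

A — Neogene; B — Permian; C — Carboniferous; D — Statherian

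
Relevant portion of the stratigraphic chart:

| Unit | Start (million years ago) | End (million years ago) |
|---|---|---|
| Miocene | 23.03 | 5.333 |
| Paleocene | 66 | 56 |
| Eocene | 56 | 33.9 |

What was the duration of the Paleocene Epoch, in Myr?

10 million years

66 − 56 = 10 million years.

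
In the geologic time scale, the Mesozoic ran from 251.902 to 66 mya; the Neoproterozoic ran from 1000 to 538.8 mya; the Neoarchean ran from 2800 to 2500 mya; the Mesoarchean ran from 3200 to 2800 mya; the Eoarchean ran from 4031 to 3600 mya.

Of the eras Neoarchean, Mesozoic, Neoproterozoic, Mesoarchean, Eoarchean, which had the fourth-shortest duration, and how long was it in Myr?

Eoarchean, 431 million years

Durations: Neoarchean 300; Mesozoic 185.902; Neoproterozoic 461.2; Mesoarchean 400; Eoarchean 431 Myr.
Sorted shortest-first: Mesozoic (185.902), Neoarchean (300), Mesoarchean (400), Eoarchean (431), Neoproterozoic (461.2).
The fourth shortest is Eoarchean at 431 Myr.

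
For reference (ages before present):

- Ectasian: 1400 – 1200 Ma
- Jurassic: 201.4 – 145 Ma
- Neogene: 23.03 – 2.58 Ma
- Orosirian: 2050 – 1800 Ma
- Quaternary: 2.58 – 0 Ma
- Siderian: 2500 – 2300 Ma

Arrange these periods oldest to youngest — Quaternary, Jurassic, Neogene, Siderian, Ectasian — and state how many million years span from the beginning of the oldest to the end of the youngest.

Siderian → Ectasian → Jurassic → Neogene → Quaternary; total span 2500 Myr

Start ages (Ma): Siderian 2500, Ectasian 1400, Jurassic 201.4, Neogene 23.03, Quaternary 2.58.
Ordered oldest to youngest: Siderian, Ectasian, Jurassic, Neogene, Quaternary.
Span = 2500 − 0 = 2500 Myr.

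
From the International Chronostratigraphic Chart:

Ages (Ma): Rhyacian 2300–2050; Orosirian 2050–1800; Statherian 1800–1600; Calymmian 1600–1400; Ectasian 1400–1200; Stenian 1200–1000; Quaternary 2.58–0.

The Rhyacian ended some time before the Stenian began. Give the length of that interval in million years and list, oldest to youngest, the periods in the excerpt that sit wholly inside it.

850 million years; Orosirian, Statherian, Calymmian, Ectasian

The Rhyacian closes at 2050 Ma and the Stenian opens at 1200 Ma, so the interval is 2050 − 1200 = 850 Myr.
A period fits inside if it starts at or after 2050 Ma and ends at or before 1200 Ma; oldest first that gives Orosirian, Statherian, Calymmian, Ectasian.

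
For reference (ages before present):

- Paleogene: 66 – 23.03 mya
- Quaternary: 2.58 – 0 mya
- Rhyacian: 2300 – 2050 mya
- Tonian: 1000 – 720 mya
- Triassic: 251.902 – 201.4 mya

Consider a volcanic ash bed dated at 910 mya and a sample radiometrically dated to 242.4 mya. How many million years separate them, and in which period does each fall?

667.6 million years apart; the first in the Tonian, the second in the Triassic

Elapsed time: 910 − 242.4 = 667.6 Myr.
910 Ma lies within 1000–720 Ma: Tonian.
242.4 Ma lies within 251.902–201.4 Ma: Triassic.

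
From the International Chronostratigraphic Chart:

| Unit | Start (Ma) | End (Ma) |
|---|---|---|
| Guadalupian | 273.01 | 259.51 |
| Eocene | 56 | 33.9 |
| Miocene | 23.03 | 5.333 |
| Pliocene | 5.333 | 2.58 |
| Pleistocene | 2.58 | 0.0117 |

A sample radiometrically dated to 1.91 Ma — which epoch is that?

1.91 Ma lies between 2.58 and 0.0117 Ma, so it falls in the Pleistocene.

Pleistocene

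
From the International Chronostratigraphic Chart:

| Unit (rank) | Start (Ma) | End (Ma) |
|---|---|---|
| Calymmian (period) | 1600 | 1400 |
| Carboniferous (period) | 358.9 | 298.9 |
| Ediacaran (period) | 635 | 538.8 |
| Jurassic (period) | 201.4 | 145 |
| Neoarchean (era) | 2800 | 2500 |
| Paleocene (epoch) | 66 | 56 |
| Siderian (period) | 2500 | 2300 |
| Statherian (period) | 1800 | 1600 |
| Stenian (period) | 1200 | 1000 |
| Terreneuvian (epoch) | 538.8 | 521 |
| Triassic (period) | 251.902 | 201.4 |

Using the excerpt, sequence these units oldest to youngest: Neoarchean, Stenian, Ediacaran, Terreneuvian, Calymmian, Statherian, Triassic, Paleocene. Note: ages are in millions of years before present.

Neoarchean, Statherian, Calymmian, Stenian, Ediacaran, Terreneuvian, Triassic, Paleocene

Read off each span (Ma): Neoarchean 2800–2500; Stenian 1200–1000; Ediacaran 635–538.8; Terreneuvian 538.8–521; Calymmian 1600–1400; Statherian 1800–1600; Triassic 251.902–201.4; Paleocene 66–56.
Larger Ma is older, so oldest→youngest is Neoarchean, Statherian, Calymmian, Stenian, Ediacaran, Terreneuvian, Triassic, Paleocene.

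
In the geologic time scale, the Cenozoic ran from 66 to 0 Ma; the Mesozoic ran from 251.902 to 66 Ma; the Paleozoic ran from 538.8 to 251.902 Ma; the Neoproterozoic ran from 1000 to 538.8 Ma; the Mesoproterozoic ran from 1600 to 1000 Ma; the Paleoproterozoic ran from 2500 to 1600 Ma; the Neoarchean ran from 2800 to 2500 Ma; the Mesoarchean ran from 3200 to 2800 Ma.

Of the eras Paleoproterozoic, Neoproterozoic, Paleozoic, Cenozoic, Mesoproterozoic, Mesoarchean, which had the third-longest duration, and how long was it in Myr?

Durations: Paleoproterozoic 900; Neoproterozoic 461.2; Paleozoic 286.898; Cenozoic 66; Mesoproterozoic 600; Mesoarchean 400 Myr.
Sorted longest-first: Paleoproterozoic (900), Mesoproterozoic (600), Neoproterozoic (461.2), Mesoarchean (400), Paleozoic (286.898), Cenozoic (66).
The third longest is Neoproterozoic at 461.2 Myr.

Neoproterozoic, 461.2 million years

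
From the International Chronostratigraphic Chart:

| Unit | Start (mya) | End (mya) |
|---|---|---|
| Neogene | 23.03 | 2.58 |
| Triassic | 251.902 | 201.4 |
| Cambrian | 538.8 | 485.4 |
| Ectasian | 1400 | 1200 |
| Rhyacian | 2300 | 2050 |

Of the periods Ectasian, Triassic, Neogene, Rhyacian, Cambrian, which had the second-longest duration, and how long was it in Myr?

Durations: Ectasian 200; Triassic 50.502; Neogene 20.45; Rhyacian 250; Cambrian 53.4 Myr.
Sorted longest-first: Rhyacian (250), Ectasian (200), Cambrian (53.4), Triassic (50.502), Neogene (20.45).
The second longest is Ectasian at 200 Myr.

Ectasian, 200 million years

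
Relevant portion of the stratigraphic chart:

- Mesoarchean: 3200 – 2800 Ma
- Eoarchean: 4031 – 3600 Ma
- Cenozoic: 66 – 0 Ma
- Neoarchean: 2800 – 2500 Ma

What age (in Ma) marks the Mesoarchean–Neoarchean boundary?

2800 Ma

The Mesoarchean ends and the Neoarchean begins at 2800 Ma.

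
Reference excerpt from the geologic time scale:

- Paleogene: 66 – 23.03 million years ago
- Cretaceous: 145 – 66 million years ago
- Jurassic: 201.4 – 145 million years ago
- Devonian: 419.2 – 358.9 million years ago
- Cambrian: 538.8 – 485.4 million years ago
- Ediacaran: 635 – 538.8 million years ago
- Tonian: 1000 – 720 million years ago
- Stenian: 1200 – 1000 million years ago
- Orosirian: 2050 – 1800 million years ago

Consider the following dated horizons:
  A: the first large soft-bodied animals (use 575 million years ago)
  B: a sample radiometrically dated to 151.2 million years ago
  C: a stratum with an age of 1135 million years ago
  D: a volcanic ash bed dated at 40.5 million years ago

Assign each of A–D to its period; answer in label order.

A — Ediacaran; B — Jurassic; C — Stenian; D — Paleogene

A: 575 Ma lies in 635–538.8 Ma, so Ediacaran.
B: 151.2 Ma lies in 201.4–145 Ma, so Jurassic.
C: 1135 Ma lies in 1200–1000 Ma, so Stenian.
D: 40.5 Ma lies in 66–23.03 Ma, so Paleogene.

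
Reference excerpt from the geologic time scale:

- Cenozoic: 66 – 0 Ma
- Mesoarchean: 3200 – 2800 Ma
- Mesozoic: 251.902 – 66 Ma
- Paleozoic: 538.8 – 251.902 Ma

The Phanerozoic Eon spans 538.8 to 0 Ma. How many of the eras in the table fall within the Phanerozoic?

Eras inside 538.8–0 Ma: Paleozoic, Mesozoic, Cenozoic — 3 in total.

3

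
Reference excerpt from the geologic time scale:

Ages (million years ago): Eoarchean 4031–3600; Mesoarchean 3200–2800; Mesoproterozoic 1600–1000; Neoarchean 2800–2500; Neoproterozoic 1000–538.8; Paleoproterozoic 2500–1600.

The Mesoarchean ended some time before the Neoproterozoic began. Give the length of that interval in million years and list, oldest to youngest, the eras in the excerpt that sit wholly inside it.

The Mesoarchean closes at 2800 Ma and the Neoproterozoic opens at 1000 Ma, so the interval is 2800 − 1000 = 1800 Myr.
An era fits inside if it starts at or after 2800 Ma and ends at or before 1000 Ma; oldest first that gives Neoarchean, Paleoproterozoic, Mesoproterozoic.

1800 million years; Neoarchean, Paleoproterozoic, Mesoproterozoic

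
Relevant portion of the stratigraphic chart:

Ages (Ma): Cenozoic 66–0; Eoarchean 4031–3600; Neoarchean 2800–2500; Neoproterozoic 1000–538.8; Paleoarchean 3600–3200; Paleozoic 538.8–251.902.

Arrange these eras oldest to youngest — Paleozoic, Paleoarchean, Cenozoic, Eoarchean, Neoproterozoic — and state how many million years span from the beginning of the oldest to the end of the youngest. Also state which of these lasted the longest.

From the excerpt: Paleozoic 538.8–251.902; Paleoarchean 3600–3200; Cenozoic 66–0; Eoarchean 4031–3600; Neoproterozoic 1000–538.8 (Ma).
Larger Ma is earlier, so the oldest is Eoarchean and the youngest is Cenozoic; oldest to youngest: Eoarchean, Paleoarchean, Neoproterozoic, Paleozoic, Cenozoic.
Oldest start 4031 minus youngest end 0 gives 4031 Myr overall.
Individual lengths (start − end): Paleoarchean 400; Cenozoic 66; Neoproterozoic 461.2; Eoarchean 431; Paleozoic 286.898. The largest is Neoproterozoic at 461.2 Myr.

Eoarchean, Paleoarchean, Neoproterozoic, Paleozoic, Cenozoic; total span 4031 Myr; longest is Neoproterozoic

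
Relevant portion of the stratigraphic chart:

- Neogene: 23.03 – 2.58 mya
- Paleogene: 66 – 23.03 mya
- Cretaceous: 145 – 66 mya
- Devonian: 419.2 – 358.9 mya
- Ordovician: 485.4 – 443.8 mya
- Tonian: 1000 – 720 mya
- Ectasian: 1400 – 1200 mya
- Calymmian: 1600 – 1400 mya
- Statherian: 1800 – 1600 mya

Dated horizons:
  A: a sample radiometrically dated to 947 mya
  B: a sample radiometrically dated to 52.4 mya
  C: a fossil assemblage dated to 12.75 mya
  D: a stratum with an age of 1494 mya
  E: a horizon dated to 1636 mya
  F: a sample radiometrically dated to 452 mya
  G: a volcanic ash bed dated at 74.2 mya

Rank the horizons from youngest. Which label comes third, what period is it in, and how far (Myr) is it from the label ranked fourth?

Sorted youngest-first by Ma: C (12.75), B (52.4), G (74.2), F (452), A (947), D (1494), E (1636).
The third youngest is G at 74.2 Ma, which lies in 145–66 Ma: the Cretaceous.
The fourth youngest is F at 452 Ma; separation = |74.2 − 452| = 377.8 Myr.

G, in the Cretaceous; 377.8 million years to F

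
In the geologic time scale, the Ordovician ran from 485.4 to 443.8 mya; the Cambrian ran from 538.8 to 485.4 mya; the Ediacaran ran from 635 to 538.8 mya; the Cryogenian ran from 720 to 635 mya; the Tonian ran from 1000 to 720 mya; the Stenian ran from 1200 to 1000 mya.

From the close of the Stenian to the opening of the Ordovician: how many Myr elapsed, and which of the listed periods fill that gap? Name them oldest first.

The Stenian closes at 1000 Ma and the Ordovician opens at 485.4 Ma, so the interval is 1000 − 485.4 = 514.6 Myr.
A period fits inside if it starts at or after 1000 Ma and ends at or before 485.4 Ma; oldest first that gives Tonian, Cryogenian, Ediacaran, Cambrian.

514.6 million years; Tonian, Cryogenian, Ediacaran, Cambrian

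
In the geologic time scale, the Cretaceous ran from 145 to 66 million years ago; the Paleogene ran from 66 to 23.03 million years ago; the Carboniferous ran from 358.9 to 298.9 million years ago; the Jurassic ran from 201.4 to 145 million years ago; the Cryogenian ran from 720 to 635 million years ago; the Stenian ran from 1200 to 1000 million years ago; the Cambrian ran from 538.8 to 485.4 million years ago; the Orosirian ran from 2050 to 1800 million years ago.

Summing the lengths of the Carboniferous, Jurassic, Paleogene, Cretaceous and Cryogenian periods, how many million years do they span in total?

323.37 million years

Each duration: Carboniferous = 60; Jurassic = 56.4; Paleogene = 42.97; Cretaceous = 79; Cryogenian = 85.
Sum: 60 + 56.4 + 42.97 + 79 + 85 = 323.37 Myr.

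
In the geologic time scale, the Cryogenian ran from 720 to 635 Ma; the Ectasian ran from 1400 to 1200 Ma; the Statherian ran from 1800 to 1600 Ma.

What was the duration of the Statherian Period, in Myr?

200 million years

1800 − 1600 = 200 million years.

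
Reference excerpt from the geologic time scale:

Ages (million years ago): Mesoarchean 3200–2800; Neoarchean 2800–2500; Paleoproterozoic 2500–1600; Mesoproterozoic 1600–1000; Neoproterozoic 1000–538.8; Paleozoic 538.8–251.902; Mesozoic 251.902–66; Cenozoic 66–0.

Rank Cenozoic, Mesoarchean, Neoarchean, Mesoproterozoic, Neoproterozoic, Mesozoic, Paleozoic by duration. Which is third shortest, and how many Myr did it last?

Paleozoic, 286.898 million years

Start − end for each: Cenozoic 66 − 0 = 66; Mesoarchean 3200 − 2800 = 400; Neoarchean 2800 − 2500 = 300; Mesoproterozoic 1600 − 1000 = 600; Neoproterozoic 1000 − 538.8 = 461.2; Mesozoic 251.902 − 66 = 185.902; Paleozoic 538.8 − 251.902 = 286.898.
Ranking these from shortest: Cenozoic < Mesozoic < Paleozoic < Neoarchean < Mesoarchean < Neoproterozoic < Mesoproterozoic.
Position 3 in that ranking is Paleozoic, which lasted 286.898 Myr.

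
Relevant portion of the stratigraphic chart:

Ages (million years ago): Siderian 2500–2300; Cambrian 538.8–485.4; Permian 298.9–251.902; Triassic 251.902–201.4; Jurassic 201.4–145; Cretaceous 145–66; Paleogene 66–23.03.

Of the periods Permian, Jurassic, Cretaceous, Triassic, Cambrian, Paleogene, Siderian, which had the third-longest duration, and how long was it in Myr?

Jurassic, 56.4 million years

Durations: Permian 46.998; Jurassic 56.4; Cretaceous 79; Triassic 50.502; Cambrian 53.4; Paleogene 42.97; Siderian 200 Myr.
Sorted longest-first: Siderian (200), Cretaceous (79), Jurassic (56.4), Cambrian (53.4), Triassic (50.502), Permian (46.998), Paleogene (42.97).
The third longest is Jurassic at 56.4 Myr.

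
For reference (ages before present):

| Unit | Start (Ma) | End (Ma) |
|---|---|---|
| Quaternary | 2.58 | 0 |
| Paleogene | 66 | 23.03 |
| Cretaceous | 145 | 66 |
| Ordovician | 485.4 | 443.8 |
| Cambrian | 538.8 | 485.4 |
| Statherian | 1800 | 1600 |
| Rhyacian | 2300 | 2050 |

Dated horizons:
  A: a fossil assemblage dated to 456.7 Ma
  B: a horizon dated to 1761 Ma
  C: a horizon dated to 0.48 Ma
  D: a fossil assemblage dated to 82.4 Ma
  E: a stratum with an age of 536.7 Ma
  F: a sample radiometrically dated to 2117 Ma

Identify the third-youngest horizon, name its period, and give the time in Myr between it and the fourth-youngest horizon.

A, in the Ordovician; 80 million years to E

Smaller Ma means younger, so youngest first: C 0.48 < D 82.4 < A 456.7 < E 536.7 < B 1761 < F 2117.
Counting 3 along gives A (456.7 Ma); the excerpt puts that inside the Ordovician, 485.4–443.8 Ma.
Next in line is E (536.7 Ma), and 536.7 − 456.7 = 80 Myr.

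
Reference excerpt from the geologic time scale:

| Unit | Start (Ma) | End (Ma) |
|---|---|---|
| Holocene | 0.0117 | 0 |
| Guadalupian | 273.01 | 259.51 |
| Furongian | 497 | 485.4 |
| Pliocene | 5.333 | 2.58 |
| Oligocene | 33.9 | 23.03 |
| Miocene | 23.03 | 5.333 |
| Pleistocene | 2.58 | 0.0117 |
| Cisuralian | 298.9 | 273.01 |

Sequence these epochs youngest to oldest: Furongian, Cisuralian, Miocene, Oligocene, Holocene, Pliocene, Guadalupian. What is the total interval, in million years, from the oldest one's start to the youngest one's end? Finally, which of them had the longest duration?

Start ages (Ma): Furongian 497, Cisuralian 298.9, Guadalupian 273.01, Oligocene 33.9, Miocene 23.03, Pliocene 5.333, Holocene 0.0117.
Ordered youngest to oldest: Holocene, Pliocene, Miocene, Oligocene, Guadalupian, Cisuralian, Furongian.
Span = 497 − 0 = 497 Myr.
Durations: Miocene 17.697, Guadalupian 13.5, Pliocene 2.753, Cisuralian 25.89, Oligocene 10.87, Furongian 11.6, Holocene 0.0117 → longest is Cisuralian (25.89 Myr).

Holocene, Pliocene, Miocene, Oligocene, Guadalupian, Cisuralian, Furongian; total span 497 Myr; longest is Cisuralian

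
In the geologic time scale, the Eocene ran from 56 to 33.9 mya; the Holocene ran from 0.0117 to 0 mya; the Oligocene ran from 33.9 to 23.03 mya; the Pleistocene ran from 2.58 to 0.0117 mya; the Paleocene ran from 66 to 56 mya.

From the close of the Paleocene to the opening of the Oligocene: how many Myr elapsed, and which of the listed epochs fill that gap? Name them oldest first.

22.1 million years; Eocene

The Paleocene closes at 56 Ma and the Oligocene opens at 33.9 Ma, so the interval is 56 − 33.9 = 22.1 Myr.
An epoch fits inside if it starts at or after 56 Ma and ends at or before 33.9 Ma; oldest first that gives Eocene.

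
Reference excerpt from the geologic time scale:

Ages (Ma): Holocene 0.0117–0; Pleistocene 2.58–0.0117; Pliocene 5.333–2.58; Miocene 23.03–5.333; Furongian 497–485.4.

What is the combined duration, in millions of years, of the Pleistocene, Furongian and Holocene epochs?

14.18 million years

Duration is start − end for each: (2.58 − 0.0117) + (497 − 485.4) + (0.0117 − 0).
That is 2.5683 + 11.6 + 0.0117, which totals 14.18 million years.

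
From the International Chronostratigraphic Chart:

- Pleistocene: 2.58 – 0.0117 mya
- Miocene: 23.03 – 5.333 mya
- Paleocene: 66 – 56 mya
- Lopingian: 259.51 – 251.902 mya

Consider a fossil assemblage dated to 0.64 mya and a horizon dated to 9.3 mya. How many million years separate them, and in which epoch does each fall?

Elapsed time: 9.3 − 0.64 = 8.66 Myr.
0.64 Ma lies within 2.58–0.0117 Ma: Pleistocene.
9.3 Ma lies within 23.03–5.333 Ma: Miocene.

8.66 million years apart; the first in the Pleistocene, the second in the Miocene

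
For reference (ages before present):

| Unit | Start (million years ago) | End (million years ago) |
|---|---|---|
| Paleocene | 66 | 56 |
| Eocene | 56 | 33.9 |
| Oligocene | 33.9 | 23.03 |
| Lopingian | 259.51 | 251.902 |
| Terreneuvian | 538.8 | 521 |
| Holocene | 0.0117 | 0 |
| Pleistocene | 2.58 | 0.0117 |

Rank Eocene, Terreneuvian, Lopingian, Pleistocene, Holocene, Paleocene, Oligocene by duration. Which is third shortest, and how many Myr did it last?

Durations: Eocene 22.1; Terreneuvian 17.8; Lopingian 7.608; Pleistocene 2.5683; Holocene 0.0117; Paleocene 10; Oligocene 10.87 Myr.
Sorted shortest-first: Holocene (0.0117), Pleistocene (2.5683), Lopingian (7.608), Paleocene (10), Oligocene (10.87), Terreneuvian (17.8), Eocene (22.1).
The third shortest is Lopingian at 7.608 Myr.

Lopingian, 7.608 million years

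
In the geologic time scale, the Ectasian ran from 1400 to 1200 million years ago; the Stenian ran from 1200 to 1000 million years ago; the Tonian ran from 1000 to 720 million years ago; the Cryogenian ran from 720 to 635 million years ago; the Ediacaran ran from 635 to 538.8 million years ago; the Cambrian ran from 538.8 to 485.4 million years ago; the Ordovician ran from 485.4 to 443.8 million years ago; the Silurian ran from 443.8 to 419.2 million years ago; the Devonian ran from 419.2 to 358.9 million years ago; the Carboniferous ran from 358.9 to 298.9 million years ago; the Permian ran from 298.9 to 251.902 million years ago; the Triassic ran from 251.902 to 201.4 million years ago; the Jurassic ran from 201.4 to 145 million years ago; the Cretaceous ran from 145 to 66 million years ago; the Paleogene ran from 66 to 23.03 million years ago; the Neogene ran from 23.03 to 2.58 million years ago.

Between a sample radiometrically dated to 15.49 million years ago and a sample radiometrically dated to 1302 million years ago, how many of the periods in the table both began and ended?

1302 Ma sits inside the Ectasian (1400–1200) and 15.49 Ma inside the Neogene (23.03–2.58); neither of those is wholly between the two dates.
The listed periods lying completely between them are Stenian, Tonian, Cryogenian, Ediacaran, Cambrian, Ordovician, Silurian, Devonian, Carboniferous, Permian, Triassic, Jurassic, Cretaceous, Paleogene — 14 in all.

14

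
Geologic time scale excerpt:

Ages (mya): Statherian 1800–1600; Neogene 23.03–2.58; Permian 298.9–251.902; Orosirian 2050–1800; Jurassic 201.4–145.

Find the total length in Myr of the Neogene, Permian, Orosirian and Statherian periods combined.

517.448 million years

Each duration: Neogene = 20.45; Permian = 46.998; Orosirian = 250; Statherian = 200.
Sum: 20.45 + 46.998 + 250 + 200 = 517.448 Myr.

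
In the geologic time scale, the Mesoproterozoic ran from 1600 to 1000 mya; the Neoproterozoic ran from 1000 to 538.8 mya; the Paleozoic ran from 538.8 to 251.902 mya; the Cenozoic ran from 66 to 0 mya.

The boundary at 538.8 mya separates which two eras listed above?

The Neoproterozoic ends at 538.8 mya and the Paleozoic begins at 538.8 mya, so they share that boundary.

Neoproterozoic and Paleozoic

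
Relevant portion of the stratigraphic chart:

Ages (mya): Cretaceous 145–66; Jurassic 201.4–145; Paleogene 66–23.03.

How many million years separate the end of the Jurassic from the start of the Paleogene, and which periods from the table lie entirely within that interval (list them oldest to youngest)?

79 million years; Cretaceous

End of Jurassic = 145 Ma; start of Paleogene = 66 Ma.
Gap = 145 − 66 = 79 Myr.
Periods wholly inside 145–66 Ma: Cretaceous (145–66).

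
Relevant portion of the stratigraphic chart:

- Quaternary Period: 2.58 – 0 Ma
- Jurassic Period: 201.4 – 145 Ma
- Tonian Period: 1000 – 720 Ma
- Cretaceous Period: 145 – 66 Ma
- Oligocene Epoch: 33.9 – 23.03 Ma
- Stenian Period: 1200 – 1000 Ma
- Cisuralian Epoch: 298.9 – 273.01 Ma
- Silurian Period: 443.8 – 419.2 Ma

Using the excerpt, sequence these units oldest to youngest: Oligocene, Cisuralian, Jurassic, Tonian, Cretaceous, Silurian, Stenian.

Sorting by start age (descending Ma, since larger Ma = older): Stenian start 1200, Tonian start 1000, Silurian start 443.8, Cisuralian start 298.9, Jurassic start 201.4, Cretaceous start 145, Oligocene start 33.9.

Stenian, Tonian, Silurian, Cisuralian, Jurassic, Cretaceous, Oligocene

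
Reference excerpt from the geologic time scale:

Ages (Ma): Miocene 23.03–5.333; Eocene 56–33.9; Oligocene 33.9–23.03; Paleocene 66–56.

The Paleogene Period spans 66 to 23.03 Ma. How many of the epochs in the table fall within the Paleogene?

3

Epochs inside 66–23.03 Ma: Paleocene, Eocene, Oligocene — 3 in total.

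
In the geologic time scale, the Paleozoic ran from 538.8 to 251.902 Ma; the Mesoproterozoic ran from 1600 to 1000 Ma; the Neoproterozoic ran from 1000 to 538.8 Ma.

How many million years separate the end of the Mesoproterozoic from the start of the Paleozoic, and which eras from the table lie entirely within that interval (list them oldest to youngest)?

461.2 million years; Neoproterozoic

The Mesoproterozoic closes at 1000 Ma and the Paleozoic opens at 538.8 Ma, so the interval is 1000 − 538.8 = 461.2 Myr.
An era fits inside if it starts at or after 1000 Ma and ends at or before 538.8 Ma; oldest first that gives Neoproterozoic.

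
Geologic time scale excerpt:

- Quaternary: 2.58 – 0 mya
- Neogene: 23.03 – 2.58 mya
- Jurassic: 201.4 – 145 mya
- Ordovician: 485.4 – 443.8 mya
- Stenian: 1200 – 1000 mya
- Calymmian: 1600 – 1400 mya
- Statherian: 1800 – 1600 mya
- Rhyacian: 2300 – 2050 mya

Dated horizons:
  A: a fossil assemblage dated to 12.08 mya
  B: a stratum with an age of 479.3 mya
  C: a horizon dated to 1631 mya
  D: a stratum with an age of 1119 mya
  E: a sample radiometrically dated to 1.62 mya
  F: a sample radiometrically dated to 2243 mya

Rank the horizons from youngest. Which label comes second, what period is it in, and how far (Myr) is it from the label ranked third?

A, in the Neogene; 467.22 million years to B

Sorted youngest-first by Ma: E (1.62), A (12.08), B (479.3), D (1119), C (1631), F (2243).
The second youngest is A at 12.08 Ma, which lies in 23.03–2.58 Ma: the Neogene.
The third youngest is B at 479.3 Ma; separation = |12.08 − 479.3| = 467.22 Myr.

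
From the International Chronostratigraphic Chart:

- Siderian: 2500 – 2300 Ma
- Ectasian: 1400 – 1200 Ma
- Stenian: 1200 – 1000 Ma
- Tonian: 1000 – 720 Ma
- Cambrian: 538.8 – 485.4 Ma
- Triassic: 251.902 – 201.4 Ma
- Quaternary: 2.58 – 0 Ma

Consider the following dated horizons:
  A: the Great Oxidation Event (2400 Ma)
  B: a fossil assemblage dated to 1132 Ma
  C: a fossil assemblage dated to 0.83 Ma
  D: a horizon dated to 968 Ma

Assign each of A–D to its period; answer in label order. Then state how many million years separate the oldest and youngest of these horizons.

Match each age against the start–end ranges in the excerpt: A = 2400 Ma → Siderian (2500–2300); B = 1132 Ma → Stenian (1200–1000); C = 0.83 Ma → Quaternary (2.58–0); D = 968 Ma → Tonian (1000–720).
The largest age is 2400 Ma and the smallest is 0.83 Ma; their difference is 2399.17 Myr.

A — Siderian; B — Stenian; C — Quaternary; D — Tonian; span 2399.17 million years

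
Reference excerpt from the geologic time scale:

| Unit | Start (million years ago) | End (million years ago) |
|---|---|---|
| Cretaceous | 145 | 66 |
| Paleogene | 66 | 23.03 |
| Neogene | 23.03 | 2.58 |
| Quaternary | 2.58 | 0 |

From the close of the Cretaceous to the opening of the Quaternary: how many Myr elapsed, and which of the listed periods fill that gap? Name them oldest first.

End of Cretaceous = 66 Ma; start of Quaternary = 2.58 Ma.
Gap = 66 − 2.58 = 63.42 Myr.
Periods wholly inside 66–2.58 Ma: Paleogene (66–23.03), Neogene (23.03–2.58).

63.42 million years; Paleogene, Neogene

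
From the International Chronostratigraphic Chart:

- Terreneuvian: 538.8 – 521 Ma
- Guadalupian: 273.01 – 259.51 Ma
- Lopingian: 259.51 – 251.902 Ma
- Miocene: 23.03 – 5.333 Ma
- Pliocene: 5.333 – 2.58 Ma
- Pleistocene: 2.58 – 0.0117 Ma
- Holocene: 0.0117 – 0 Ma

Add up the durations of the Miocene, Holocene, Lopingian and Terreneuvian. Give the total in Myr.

43.1167 million years

Each duration: Miocene = 17.697; Holocene = 0.0117; Lopingian = 7.608; Terreneuvian = 17.8.
Sum: 17.697 + 0.0117 + 7.608 + 17.8 = 43.1167 Myr.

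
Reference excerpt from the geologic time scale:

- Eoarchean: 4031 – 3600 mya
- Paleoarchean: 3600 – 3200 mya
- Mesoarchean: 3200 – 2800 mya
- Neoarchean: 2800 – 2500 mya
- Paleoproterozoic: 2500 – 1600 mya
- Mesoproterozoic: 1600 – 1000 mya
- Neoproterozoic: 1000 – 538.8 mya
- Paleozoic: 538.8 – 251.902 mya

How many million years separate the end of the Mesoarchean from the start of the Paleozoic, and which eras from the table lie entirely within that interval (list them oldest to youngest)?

The Mesoarchean closes at 2800 Ma and the Paleozoic opens at 538.8 Ma, so the interval is 2800 − 538.8 = 2261.2 Myr.
An era fits inside if it starts at or after 2800 Ma and ends at or before 538.8 Ma; oldest first that gives Neoarchean, Paleoproterozoic, Mesoproterozoic, Neoproterozoic.

2261.2 million years; Neoarchean, Paleoproterozoic, Mesoproterozoic, Neoproterozoic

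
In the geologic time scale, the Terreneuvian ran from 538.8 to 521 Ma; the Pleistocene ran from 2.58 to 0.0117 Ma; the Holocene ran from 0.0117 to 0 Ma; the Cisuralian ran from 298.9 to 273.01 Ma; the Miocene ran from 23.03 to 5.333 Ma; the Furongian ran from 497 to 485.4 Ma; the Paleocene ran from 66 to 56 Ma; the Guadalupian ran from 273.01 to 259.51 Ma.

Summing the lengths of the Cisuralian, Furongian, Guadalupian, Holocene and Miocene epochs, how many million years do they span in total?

Each duration: Cisuralian = 25.89; Furongian = 11.6; Guadalupian = 13.5; Holocene = 0.0117; Miocene = 17.697.
Sum: 25.89 + 11.6 + 13.5 + 0.0117 + 17.697 = 68.6987 Myr.

68.6987 million years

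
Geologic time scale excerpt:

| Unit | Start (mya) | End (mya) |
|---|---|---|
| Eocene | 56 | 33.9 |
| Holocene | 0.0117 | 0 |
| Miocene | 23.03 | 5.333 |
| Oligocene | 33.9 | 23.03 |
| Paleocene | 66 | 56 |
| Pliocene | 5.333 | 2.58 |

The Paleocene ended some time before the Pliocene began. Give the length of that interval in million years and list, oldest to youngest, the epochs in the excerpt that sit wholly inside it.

The Paleocene closes at 56 Ma and the Pliocene opens at 5.333 Ma, so the interval is 56 − 5.333 = 50.667 Myr.
An epoch fits inside if it starts at or after 56 Ma and ends at or before 5.333 Ma; oldest first that gives Eocene, Oligocene, Miocene.

50.667 million years; Eocene, Oligocene, Miocene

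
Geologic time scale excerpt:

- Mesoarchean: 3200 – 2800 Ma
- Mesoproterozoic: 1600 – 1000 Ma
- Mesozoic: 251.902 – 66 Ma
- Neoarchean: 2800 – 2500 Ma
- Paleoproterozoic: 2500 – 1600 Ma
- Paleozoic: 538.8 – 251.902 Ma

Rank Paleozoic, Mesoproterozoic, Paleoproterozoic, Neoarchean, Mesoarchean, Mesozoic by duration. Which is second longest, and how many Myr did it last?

Durations: Paleozoic 286.898; Mesoproterozoic 600; Paleoproterozoic 900; Neoarchean 300; Mesoarchean 400; Mesozoic 185.902 Myr.
Sorted longest-first: Paleoproterozoic (900), Mesoproterozoic (600), Mesoarchean (400), Neoarchean (300), Paleozoic (286.898), Mesozoic (185.902).
The second longest is Mesoproterozoic at 600 Myr.

Mesoproterozoic, 600 million years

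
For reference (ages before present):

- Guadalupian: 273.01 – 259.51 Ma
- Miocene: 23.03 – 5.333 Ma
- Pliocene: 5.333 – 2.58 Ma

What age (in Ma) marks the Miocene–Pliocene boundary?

5.333 Ma

The Miocene ends and the Pliocene begins at 5.333 Ma.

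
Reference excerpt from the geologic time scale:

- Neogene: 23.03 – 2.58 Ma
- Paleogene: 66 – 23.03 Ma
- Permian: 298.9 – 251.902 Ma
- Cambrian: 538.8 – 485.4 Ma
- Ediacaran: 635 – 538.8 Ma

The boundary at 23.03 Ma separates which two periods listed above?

Paleogene and Neogene

The Paleogene ends at 23.03 Ma and the Neogene begins at 23.03 Ma, so they share that boundary.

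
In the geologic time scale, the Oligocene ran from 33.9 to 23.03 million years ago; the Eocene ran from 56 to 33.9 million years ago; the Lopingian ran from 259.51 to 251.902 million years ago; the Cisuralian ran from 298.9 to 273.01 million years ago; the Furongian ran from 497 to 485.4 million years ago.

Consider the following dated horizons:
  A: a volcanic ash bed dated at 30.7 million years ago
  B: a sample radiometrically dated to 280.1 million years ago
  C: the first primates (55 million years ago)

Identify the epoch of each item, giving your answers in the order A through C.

Match each age against the start–end ranges in the excerpt: A = 30.7 Ma → Oligocene (33.9–23.03); B = 280.1 Ma → Cisuralian (298.9–273.01); C = 55 Ma → Eocene (56–33.9).

A — Oligocene; B — Cisuralian; C — Eocene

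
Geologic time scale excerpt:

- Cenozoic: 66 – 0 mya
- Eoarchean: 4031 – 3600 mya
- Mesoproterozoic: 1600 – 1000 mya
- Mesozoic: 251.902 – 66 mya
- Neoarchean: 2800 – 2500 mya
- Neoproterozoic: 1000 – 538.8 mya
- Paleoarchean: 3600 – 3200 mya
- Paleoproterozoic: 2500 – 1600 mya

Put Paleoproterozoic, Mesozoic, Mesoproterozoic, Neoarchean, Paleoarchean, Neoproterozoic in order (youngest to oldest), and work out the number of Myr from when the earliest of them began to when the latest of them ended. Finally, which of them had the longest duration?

From the excerpt: Paleoproterozoic 2500–1600; Mesozoic 251.902–66; Mesoproterozoic 1600–1000; Neoarchean 2800–2500; Paleoarchean 3600–3200; Neoproterozoic 1000–538.8 (Ma).
Larger Ma is earlier, so the oldest is Paleoarchean and the youngest is Mesozoic; youngest to oldest: Mesozoic, Neoproterozoic, Mesoproterozoic, Paleoproterozoic, Neoarchean, Paleoarchean.
Oldest start 3600 minus youngest end 66 gives 3534 Myr overall.
Individual lengths (start − end): Mesoproterozoic 600; Neoarchean 300; Paleoproterozoic 900; Neoproterozoic 461.2; Paleoarchean 400; Mesozoic 185.902. The largest is Paleoproterozoic at 900 Myr.

Mesozoic, Neoproterozoic, Mesoproterozoic, Paleoproterozoic, Neoarchean, Paleoarchean; total span 3534 Myr; longest is Paleoproterozoic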